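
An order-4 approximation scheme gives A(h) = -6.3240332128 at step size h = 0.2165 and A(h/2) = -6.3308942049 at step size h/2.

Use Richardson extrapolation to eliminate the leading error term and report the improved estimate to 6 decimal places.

-6.331352

Order 4 gives 2^r = 16 and 2^r − 1 = 15.
2^4×A(h/2) = -101.2943072784; minus A(h) gives -94.9702740656.
Divide by 2^4 − 1 = 15.
Extrapolated: (-94.9702740656) / 15 = -6.3313516044
Correction |R − A(h/2)| = 4.574e-04; gap |A(h/2) − A(h)| = 6.861e-03.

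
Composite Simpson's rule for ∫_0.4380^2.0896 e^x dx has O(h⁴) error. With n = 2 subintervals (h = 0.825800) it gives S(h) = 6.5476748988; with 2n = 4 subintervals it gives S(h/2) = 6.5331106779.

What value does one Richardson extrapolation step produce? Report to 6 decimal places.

6.532140

r = 4, so 2^r = 16.
16*6.5331106779 = 104.5297708464; subtract 6.5476748988 → 97.9820959476
97.9820959476 ÷ 15 = 6.5321397298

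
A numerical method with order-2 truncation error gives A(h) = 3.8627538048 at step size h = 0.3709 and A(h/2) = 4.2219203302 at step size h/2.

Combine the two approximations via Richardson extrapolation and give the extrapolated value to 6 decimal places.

4.341643

Method order is 2; weight 2^2 = 4.
2^2×A(h/2) = 16.8876813208; minus A(h) gives 13.0249275160.
13.0249275160 ÷ 3 = 4.3416425053
Correction |R − A(h/2)| = 1.197e-01; gap |A(h/2) − A(h)| = 3.592e-01.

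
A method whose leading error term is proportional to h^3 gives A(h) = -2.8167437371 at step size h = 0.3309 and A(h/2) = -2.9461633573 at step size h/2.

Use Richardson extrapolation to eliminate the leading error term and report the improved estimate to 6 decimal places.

-2.964652

r = 3, so 2^r = 8.
Top: 8(-2.9461633573) − (-2.8167437371) = -20.7525631213
Extrapolated: (-20.7525631213) / 7 = -2.9646518745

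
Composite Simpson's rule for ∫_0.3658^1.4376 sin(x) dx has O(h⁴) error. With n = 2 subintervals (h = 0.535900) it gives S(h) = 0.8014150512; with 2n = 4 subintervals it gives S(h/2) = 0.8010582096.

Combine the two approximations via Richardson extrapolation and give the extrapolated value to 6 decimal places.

With r = 4 the leading error scales as h^4, so the weight is 2^4 = 16.
2^4·A(h/2) = 12.8169313536; minus A(h) gives 12.0155163024.
Extrapolated: 12.0155163024 / 15 = 0.8010344202

0.801034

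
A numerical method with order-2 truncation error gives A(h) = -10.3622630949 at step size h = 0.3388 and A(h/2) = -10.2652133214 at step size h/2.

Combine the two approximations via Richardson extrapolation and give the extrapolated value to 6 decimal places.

-10.232863

r = 2: numerator weight 4, denominator 3.
4×(-10.2652133214) = -41.0608532856; subtract (-10.3622630949) → -30.6985901907
Divide by 2^2 − 1 = 3.
R = (-30.6985901907)/3 = -10.2328633969
Gap between inputs: 9.705e-02; correction applied: +0.0323499245.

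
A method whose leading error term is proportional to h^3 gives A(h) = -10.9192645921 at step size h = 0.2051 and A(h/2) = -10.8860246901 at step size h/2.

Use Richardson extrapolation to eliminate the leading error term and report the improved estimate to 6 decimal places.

Error is O(h^3); halving h shrinks it by 2^3 = 8.
Top: 8(-10.8860246901) − (-10.9192645921) = -76.1689329287
(-76.1689329287) ÷ 7 = -10.8812761327

-10.881276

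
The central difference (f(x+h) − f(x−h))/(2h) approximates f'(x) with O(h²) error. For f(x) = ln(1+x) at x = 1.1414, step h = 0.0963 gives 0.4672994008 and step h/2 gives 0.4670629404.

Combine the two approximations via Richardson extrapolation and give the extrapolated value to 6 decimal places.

0.466984

Order 2 gives 2^r = 4 and 2^r − 1 = 3.
A(h/2) − A(h) = 0.4670629404 − 0.4672994008 = -0.0002364604
Divide by 2^2 − 1 = 3: (-0.0002364604)/3 = -0.0000788201
R = 0.4670629404 − 0.0000788201 = 0.4669841203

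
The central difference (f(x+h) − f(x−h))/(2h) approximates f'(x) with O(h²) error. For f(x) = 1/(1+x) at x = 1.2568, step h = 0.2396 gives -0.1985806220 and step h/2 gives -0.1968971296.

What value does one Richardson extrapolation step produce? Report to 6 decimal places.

-0.196336

r = 2, so 2^r = 4.
Weighted: (-0.7875885184) − (-0.1985806220) = -0.5890078964
R = (-0.5890078964)/3 = -0.1963359655
Correction |R − A(h/2)| = 5.612e-04; gap |A(h/2) − A(h)| = 1.683e-03.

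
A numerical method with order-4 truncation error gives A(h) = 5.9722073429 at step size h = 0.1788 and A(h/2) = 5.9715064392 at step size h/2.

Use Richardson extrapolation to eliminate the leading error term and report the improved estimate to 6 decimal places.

5.971460

Leading term ∝ h^4; use weight 16 = 2^4.
16 × 5.9715064392 − 5.9722073429 = 89.5718956843
Divide by 2^4 − 1 = 15.
(16 × 5.9715064392 − 5.9722073429)/(16 − 1) = 5.9714597123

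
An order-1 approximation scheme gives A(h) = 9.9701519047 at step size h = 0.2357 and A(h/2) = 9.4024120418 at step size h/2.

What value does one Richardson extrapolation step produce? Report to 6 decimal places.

8.834672

With r = 1 the leading error scales as h^1, so the weight is 2^1 = 2.
A(h/2) − A(h) = 9.4024120418 − 9.9701519047 = -0.5677398629
Correction (A(h/2) − A(h))/(2 − 1) = (-0.5677398629)/1 = -0.5677398629
R = 9.4024120418 − 0.5677398629 = 8.8346721789
Correction |R − A(h/2)| = 5.677e-01; gap |A(h/2) − A(h)| = 5.677e-01.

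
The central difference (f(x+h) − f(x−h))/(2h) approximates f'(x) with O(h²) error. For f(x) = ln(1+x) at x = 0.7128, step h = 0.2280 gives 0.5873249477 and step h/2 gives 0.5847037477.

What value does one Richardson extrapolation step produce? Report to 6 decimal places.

0.583830

Error is O(h^2); halving h shrinks it by 2^2 = 4.
Top: 4(0.5847037477) − (0.5873249477) = 1.7514900431
Divide by 2^2 − 1 = 3.
Extrapolated: 1.7514900431 / 3 = 0.5838300144
Gap between inputs: 2.621e-03; correction applied: −0.0008737333.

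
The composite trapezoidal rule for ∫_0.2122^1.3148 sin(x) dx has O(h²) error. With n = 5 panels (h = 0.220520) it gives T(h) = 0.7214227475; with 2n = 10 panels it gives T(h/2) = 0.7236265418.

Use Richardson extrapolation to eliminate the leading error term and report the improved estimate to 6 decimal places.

0.724361

r = 2: numerator weight 4, denominator 3.
Numerator 4×A(h/2) − A(h) = 4×0.7236265418 − 0.7214227475 = 2.1730834197
Extrapolated: 2.1730834197 / 3 = 0.7243611399
Gap between inputs: 2.204e-03; correction applied: +0.0007345981.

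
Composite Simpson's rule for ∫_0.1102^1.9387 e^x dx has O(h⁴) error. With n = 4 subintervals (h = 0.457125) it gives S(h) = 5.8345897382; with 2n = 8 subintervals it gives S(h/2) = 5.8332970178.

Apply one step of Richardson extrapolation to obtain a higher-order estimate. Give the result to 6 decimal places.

5.833211

Order 4 gives 2^r = 16 and 2^r − 1 = 15.
16×5.8332970178 = 93.3327522848; subtract 5.8345897382 → 87.4981625466
(16×5.8332970178 − 5.8345897382)/(16 − 1) = 5.8332108364
Gap between inputs: 1.293e-03; correction applied: −0.0000861814.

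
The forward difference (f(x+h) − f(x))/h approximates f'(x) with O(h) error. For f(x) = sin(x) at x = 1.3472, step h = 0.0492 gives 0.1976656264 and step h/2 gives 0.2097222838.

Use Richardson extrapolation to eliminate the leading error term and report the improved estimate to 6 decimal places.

0.221779

r = 1: numerator weight 2, denominator 1.
2×0.2097222838 − 0.1976656264 = 0.2217789412
Denominator 2 − 1 = 1.
0.2217789412 ÷ 1 = 0.2217789412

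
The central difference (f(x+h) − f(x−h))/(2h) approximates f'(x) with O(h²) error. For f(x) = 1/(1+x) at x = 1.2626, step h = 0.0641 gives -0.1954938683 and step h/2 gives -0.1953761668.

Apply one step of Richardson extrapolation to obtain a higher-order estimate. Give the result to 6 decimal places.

-0.195337

Error is O(h^2); halving h shrinks it by 2^2 = 4.
2^2*A(h/2) = -0.7815046672; minus A(h) gives -0.5860107989.
Denominator 4 − 1 = 3.
(-0.5860107989) ÷ 3 = -0.1953369330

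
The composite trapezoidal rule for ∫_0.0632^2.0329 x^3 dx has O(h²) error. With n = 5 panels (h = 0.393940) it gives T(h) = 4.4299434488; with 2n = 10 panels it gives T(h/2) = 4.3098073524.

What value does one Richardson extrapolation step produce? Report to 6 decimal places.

4.269762

Method order is 2; weight 2^2 = 4.
4·4.3098073524 − 4.4299434488 = 12.8092859608
Extrapolated: 12.8092859608 / 3 = 4.2697619869
Gap between inputs: 1.201e-01; correction applied: −0.0400453655.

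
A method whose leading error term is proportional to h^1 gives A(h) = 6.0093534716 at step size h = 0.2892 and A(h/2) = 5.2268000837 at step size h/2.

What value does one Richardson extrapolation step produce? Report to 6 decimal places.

Leading term ∝ h^1; use weight 2 = 2^1.
Numerator 2×A(h/2) − A(h) = 2×5.2268000837 − 6.0093534716 = 4.4442466958
Denominator 2 − 1 = 1.
R = 4.4442466958/1 = 4.4442466958

4.444247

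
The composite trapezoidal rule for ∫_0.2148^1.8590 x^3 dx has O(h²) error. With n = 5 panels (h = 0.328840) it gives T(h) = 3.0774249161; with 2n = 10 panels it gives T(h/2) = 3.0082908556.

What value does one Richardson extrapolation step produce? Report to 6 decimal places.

2.985246

r = 2: numerator weight 4, denominator 3.
Top: 4(3.0082908556) − (3.0774249161) = 8.9557385063
Denominator 4 − 1 = 3.
Extrapolated: 8.9557385063 / 3 = 2.9852461688
Gap between inputs: 6.913e-02; correction applied: −0.0230446868.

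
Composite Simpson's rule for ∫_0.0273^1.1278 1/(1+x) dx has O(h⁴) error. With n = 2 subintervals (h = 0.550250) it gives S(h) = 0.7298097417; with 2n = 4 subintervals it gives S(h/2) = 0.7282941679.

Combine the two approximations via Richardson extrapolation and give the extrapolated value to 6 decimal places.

0.728193

The method has order 4: 2^4 = 16.
Top: 16(0.7282941679) − (0.7298097417) = 10.9228969447
10.9228969447 ÷ 15 = 0.7281931296
Shift from A(h/2): −0.0001010383.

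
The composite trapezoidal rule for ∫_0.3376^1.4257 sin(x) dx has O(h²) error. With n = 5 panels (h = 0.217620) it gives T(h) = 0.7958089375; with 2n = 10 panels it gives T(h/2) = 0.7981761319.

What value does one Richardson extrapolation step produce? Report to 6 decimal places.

0.798965

Order 2 gives 2^r = 4 and 2^r − 1 = 3.
Top: 4(0.7981761319) − (0.7958089375) = 2.3968955901
Divide by 2^2 − 1 = 3.
Result: 0.7989651967
Shift from A(h/2): +0.0007890648.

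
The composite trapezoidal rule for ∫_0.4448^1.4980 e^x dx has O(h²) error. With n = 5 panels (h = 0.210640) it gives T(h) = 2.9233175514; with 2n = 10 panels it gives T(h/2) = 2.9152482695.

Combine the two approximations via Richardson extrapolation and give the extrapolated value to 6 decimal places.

Order 2 gives 2^r = 4 and 2^r − 1 = 3.
4·2.9152482695 = 11.6609930780; subtract 2.9233175514 → 8.7376755266
(4·2.9152482695 − 2.9233175514)/(4 − 1) = 2.9125585089

2.912559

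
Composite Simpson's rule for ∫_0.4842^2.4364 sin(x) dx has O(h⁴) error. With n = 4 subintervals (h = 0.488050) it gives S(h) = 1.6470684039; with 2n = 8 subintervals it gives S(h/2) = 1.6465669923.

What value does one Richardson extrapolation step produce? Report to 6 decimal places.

1.646534

Error is O(h^4); halving h shrinks it by 2^4 = 16.
Difference of the inputs: 1.6465669923 − 1.6470684039 = -0.0005014116
Correction (A(h/2) − A(h))/(16 − 1) = (-0.0005014116)/15 = -0.0000334274
R = A(h/2) + (A(h/2) − A(h))/15 = 1.6465669923 − 0.0000334274 = 1.6465335649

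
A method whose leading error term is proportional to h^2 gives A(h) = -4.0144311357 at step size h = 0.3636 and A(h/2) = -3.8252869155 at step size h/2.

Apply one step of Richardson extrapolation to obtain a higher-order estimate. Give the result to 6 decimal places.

Leading term ∝ h^2; use weight 4 = 2^2.
Difference of the inputs: -3.8252869155 − (-4.0144311357) = 0.1891442202
Correction (A(h/2) − A(h))/(4 − 1) = 0.1891442202/3 = 0.0630480734
R = -3.8252869155 + 0.0630480734 = -3.7622388421

-3.762239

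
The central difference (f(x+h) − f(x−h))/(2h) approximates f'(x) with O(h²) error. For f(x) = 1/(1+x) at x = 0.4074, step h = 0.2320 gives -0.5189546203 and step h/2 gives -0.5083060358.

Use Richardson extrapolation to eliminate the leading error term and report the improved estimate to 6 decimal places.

-0.504757

Error is O(h^2); halving h shrinks it by 2^2 = 4.
A(h/2) − A(h) = -0.5083060358 − (-0.5189546203) = 0.0106485845
Correction (A(h/2) − A(h))/(4 − 1) = 0.0106485845/3 = 0.0035495282
R = -0.5083060358 + 0.0035495282 = -0.5047565076
Correction |R − A(h/2)| = 3.550e-03; gap |A(h/2) − A(h)| = 1.065e-02.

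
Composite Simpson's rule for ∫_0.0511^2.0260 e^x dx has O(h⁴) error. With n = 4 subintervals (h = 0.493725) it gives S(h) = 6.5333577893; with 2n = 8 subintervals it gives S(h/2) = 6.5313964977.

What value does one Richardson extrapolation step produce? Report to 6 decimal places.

6.531266

With r = 4 the leading error scales as h^4, so the weight is 2^4 = 16.
16 × 6.5313964977 = 104.5023439632; 104.5023439632 − 6.5333577893 = 97.9689861739
Divide by 2^4 − 1 = 15.
Extrapolated: 97.9689861739 / 15 = 6.5312657449
Correction |R − A(h/2)| = 1.308e-04; gap |A(h/2) − A(h)| = 1.961e-03.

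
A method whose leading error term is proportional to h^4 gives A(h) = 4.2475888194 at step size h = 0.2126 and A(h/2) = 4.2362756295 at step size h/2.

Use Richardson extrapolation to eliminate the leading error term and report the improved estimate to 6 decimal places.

Method order is 4; weight 2^4 = 16.
Weighted: 67.7804100720 − 4.2475888194 = 63.5328212526
R = 63.5328212526/15 = 4.2355214168
Gap between inputs: 1.131e-02; correction applied: −0.0007542127.

4.235521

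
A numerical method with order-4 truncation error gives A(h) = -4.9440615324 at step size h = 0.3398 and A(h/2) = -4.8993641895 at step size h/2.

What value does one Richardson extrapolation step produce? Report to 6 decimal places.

The method has order 4: 2^4 = 16.
Weighted: (-78.3898270320) − (-4.9440615324) = -73.4457654996
(16·(-4.8993641895) − (-4.9440615324))/(16 − 1) = -4.8963843666

-4.896384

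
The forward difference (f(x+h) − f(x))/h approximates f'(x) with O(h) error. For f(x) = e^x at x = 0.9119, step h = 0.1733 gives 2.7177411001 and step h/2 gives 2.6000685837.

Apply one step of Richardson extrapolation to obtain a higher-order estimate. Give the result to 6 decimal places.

2.482396

With r = 1 the leading error scales as h^1, so the weight is 2^1 = 2.
A(h/2) − A(h) = 2.6000685837 − 2.7177411001 = -0.1176725164
Divide by 2^1 − 1 = 1: (-0.1176725164)/1 = -0.1176725164
R = 2.6000685837 − 0.1176725164 = 2.4823960673
Correction |R − A(h/2)| = 1.177e-01; gap |A(h/2) − A(h)| = 1.177e-01.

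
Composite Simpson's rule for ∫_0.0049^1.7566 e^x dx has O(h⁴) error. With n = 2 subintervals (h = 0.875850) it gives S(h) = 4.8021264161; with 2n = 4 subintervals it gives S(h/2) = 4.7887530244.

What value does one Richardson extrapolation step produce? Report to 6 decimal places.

4.787861

Order 4 gives 2^r = 16 and 2^r − 1 = 15.
16 × 4.7887530244 − 4.8021264161 = 71.8179219743
Divide by 2^4 − 1 = 15.
(16 × 4.7887530244 − 4.8021264161)/(16 − 1) = 4.7878614650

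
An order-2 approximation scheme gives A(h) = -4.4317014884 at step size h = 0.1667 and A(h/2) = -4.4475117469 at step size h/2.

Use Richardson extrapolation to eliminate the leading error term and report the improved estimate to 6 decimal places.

-4.452782

Method order is 2; weight 2^2 = 4.
A(h/2) − A(h) = -4.4475117469 − (-4.4317014884) = -0.0158102585
Divide by 2^2 − 1 = 3: (-0.0158102585)/3 = -0.0052700862
R = -4.4475117469 − 0.0052700862 = -4.4527818331
Shift from A(h/2): −0.0052700862.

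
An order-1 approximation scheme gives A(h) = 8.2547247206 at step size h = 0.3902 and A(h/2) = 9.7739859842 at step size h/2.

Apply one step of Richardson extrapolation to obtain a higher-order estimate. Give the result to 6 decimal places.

Method order is 1; weight 2^1 = 2.
Numerator 2*A(h/2) − A(h) = 2*9.7739859842 − 8.2547247206 = 11.2932472478
Denominator 2 − 1 = 1.
11.2932472478 ÷ 1 = 11.2932472478

11.293247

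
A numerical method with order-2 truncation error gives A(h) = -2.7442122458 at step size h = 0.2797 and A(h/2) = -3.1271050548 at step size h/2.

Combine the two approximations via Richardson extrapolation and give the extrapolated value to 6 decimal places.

Leading term ∝ h^2; use weight 4 = 2^2.
Difference of the inputs: -3.1271050548 − (-2.7442122458) = -0.3828928090
Correction (A(h/2) − A(h))/(4 − 1) = (-0.3828928090)/3 = -0.1276309363
R = -3.1271050548 − 0.1276309363 = -3.2547359911
Correction |R − A(h/2)| = 1.276e-01; gap |A(h/2) − A(h)| = 3.829e-01.

-3.254736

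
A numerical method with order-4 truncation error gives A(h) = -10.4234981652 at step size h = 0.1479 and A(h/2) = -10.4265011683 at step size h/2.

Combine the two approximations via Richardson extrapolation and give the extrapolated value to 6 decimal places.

-10.426701

Order 4 gives 2^r = 16 and 2^r − 1 = 15.
Top: 16(-10.4265011683) − (-10.4234981652) = -156.4005205276
R = (-156.4005205276)/15 = -10.4267013685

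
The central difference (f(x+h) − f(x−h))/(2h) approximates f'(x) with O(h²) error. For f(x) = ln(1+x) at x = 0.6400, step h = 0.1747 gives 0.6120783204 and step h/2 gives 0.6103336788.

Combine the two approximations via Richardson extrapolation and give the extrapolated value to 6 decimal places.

Order 2 gives 2^r = 4 and 2^r − 1 = 3.
A(h/2) − A(h) = 0.6103336788 − 0.6120783204 = -0.0017446416
Correction (A(h/2) − A(h))/(4 − 1) = (-0.0017446416)/3 = -0.0005815472
R = A(h/2) + (A(h/2) − A(h))/3 = 0.6103336788 − 0.0005815472 = 0.6097521316
Shift from A(h/2): −0.0005815472.

0.609752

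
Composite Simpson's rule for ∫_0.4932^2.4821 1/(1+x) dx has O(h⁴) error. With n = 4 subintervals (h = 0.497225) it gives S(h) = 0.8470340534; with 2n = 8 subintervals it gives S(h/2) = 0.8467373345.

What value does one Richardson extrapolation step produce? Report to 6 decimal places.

0.846718

Method order is 4; weight 2^4 = 16.
16 × 0.8467373345 = 13.5477973520; subtract 0.8470340534 → 12.7007632986
Denominator 16 − 1 = 15.
Extrapolated: 12.7007632986 / 15 = 0.8467175532
Shift from A(h/2): −0.0000197813.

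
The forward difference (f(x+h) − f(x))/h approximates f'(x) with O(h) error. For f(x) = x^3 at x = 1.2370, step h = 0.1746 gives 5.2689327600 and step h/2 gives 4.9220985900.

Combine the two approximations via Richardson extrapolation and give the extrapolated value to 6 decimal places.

Leading term ∝ h^1; use weight 2 = 2^1.
Numerator 2*A(h/2) − A(h) = 2*4.9220985900 − 5.2689327600 = 4.5752644200
Denominator 2 − 1 = 1.
4.5752644200 ÷ 1 = 4.5752644200
Correction |R − A(h/2)| = 3.468e-01; gap |A(h/2) − A(h)| = 3.468e-01.

4.575264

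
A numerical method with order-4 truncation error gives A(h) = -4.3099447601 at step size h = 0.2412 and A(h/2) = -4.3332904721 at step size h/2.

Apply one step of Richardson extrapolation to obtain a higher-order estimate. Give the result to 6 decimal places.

The method has order 4: 2^4 = 16.
16×(-4.3332904721) = -69.3326475536; subtract (-4.3099447601) → -65.0227027935
Denominator 16 − 1 = 15.
(16×(-4.3332904721) − (-4.3099447601))/(16 − 1) = -4.3348468529

-4.334847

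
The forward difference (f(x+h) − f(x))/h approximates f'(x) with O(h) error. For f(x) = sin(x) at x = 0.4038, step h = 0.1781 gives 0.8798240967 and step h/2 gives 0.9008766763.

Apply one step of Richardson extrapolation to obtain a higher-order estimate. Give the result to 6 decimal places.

0.921929

The method has order 1: 2^1 = 2.
2·0.9008766763 = 1.8017533526; 1.8017533526 − 0.8798240967 = 0.9219292559
Denominator 2 − 1 = 1.
0.9219292559 ÷ 1 = 0.9219292559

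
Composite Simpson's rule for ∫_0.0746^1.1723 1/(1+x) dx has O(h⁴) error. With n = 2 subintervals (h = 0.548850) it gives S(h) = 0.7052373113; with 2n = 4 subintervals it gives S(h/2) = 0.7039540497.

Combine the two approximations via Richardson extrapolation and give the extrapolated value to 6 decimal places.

r = 4: numerator weight 16, denominator 15.
Difference of the inputs: 0.7039540497 − 0.7052373113 = -0.0012832616
Correction (A(h/2) − A(h))/(16 − 1) = (-0.0012832616)/15 = -0.0000855508
R = A(h/2) + (A(h/2) − A(h))/15 = 0.7039540497 − 0.0000855508 = 0.7038684989

0.703868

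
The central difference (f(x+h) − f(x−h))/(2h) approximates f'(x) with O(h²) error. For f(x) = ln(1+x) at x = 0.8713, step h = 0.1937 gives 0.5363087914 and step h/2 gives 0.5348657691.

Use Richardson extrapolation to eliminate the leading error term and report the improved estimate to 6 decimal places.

Order 2 gives 2^r = 4 and 2^r − 1 = 3.
2^2 × A(h/2) = 2.1394630764; minus A(h) gives 1.6031542850.
Denominator 4 − 1 = 3.
1.6031542850 ÷ 3 = 0.5343847617
Correction |R − A(h/2)| = 4.810e-04; gap |A(h/2) − A(h)| = 1.443e-03.

0.534385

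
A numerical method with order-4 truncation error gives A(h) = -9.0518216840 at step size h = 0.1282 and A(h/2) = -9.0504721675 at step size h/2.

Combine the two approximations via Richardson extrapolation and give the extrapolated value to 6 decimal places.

-9.050382

Error is O(h^4); halving h shrinks it by 2^4 = 16.
16·(-9.0504721675) = -144.8075546800; subtract (-9.0518216840) → -135.7557329960
Extrapolated: (-135.7557329960) / 15 = -9.0503821997
Shift from A(h/2): +0.0000899678.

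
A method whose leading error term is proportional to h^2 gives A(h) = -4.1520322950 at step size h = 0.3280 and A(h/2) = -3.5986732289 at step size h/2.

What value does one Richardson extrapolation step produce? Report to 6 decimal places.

Method order is 2; weight 2^2 = 4.
4*(-3.5986732289) − (-4.1520322950) = -10.2426606206
R = (-10.2426606206)/3 = -3.4142202069

-3.414220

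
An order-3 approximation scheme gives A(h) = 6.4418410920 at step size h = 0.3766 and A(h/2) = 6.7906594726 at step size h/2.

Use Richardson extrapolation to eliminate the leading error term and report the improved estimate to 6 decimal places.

r = 3, so 2^r = 8.
Top: 8(6.7906594726) − (6.4418410920) = 47.8834346888
(8*6.7906594726 − 6.4418410920)/(8 − 1) = 6.8404906698

6.840491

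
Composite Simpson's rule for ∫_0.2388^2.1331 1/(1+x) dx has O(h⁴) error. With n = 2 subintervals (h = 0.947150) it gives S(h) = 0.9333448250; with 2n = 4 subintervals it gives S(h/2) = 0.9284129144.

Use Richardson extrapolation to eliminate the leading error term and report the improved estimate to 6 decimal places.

0.928084

Error is O(h^4); halving h shrinks it by 2^4 = 16.
Weighted: 14.8546066304 − 0.9333448250 = 13.9212618054
Extrapolated: 13.9212618054 / 15 = 0.9280841204
Gap between inputs: 4.932e-03; correction applied: −0.0003287940.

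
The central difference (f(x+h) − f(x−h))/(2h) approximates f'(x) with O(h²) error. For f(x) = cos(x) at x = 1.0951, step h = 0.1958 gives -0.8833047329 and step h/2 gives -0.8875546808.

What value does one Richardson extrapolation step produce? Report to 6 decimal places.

Leading term ∝ h^2; use weight 4 = 2^2.
Top: 4(-0.8875546808) − (-0.8833047329) = -2.6669139903
Denominator 4 − 1 = 3.
R = (-2.6669139903)/3 = -0.8889713301

-0.888971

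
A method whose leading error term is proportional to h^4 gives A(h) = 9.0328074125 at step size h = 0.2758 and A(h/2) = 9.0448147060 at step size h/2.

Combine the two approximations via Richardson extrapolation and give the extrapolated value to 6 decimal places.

Order 4 gives 2^r = 16 and 2^r − 1 = 15.
Top: 16(9.0448147060) − (9.0328074125) = 135.6842278835
Denominator 16 − 1 = 15.
135.6842278835 ÷ 15 = 9.0456151922
Correction |R − A(h/2)| = 8.005e-04; gap |A(h/2) − A(h)| = 1.201e-02.

9.045615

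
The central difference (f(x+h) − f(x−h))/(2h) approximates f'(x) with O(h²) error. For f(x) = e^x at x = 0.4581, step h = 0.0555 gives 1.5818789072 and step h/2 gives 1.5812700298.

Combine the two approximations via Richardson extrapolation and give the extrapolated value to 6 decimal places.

Leading term ∝ h^2; use weight 4 = 2^2.
4 × 1.5812700298 − 1.5818789072 = 4.7432012120
Extrapolated: 4.7432012120 / 3 = 1.5810670707

1.581067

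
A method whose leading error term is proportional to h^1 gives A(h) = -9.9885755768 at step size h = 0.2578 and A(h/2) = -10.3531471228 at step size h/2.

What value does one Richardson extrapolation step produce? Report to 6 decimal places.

Method order is 1; weight 2^1 = 2.
2×(-10.3531471228) = -20.7062942456; (-20.7062942456) − (-9.9885755768) = -10.7177186688
R = (-10.7177186688)/1 = -10.7177186688
Correction |R − A(h/2)| = 3.646e-01; gap |A(h/2) − A(h)| = 3.646e-01.

-10.717719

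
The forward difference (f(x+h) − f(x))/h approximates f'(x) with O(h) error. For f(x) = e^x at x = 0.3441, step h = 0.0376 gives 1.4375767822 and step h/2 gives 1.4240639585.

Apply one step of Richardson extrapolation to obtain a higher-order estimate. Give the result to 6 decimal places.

1.410551

Method order is 1; weight 2^1 = 2.
2×1.4240639585 − 1.4375767822 = 1.4105511348
Divide by 2^1 − 1 = 1.
1.4105511348 ÷ 1 = 1.4105511348
Gap between inputs: 1.351e-02; correction applied: −0.0135128237.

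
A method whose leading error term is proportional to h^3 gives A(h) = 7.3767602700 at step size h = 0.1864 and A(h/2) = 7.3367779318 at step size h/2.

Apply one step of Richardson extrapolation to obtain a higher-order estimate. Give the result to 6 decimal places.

7.331066

The method has order 3: 2^3 = 8.
Top: 8(7.3367779318) − (7.3767602700) = 51.3174631844
R = 51.3174631844/7 = 7.3310661692
Correction |R − A(h/2)| = 5.712e-03; gap |A(h/2) − A(h)| = 3.998e-02.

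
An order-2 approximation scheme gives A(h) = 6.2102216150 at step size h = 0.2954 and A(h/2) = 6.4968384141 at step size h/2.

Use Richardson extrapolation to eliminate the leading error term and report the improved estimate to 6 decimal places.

6.592377

The method has order 2: 2^2 = 4.
Weighted: 25.9873536564 − 6.2102216150 = 19.7771320414
Divide by 2^2 − 1 = 3.
(4·6.4968384141 − 6.2102216150)/(4 − 1) = 6.5923773471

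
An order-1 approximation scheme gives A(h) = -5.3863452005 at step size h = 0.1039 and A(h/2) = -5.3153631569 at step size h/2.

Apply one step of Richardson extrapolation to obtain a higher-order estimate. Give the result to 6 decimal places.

With r = 1 the leading error scales as h^1, so the weight is 2^1 = 2.
2 × (-5.3153631569) − (-5.3863452005) = -5.2443811133
(-5.2443811133) ÷ 1 = -5.2443811133
Gap between inputs: 7.098e-02; correction applied: +0.0709820436.

-5.244381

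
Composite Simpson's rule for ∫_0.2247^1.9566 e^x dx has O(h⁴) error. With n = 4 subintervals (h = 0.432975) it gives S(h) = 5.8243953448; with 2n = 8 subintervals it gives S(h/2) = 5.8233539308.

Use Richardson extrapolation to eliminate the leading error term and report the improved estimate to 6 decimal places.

With r = 4 the leading error scales as h^4, so the weight is 2^4 = 16.
Numerator 16·A(h/2) − A(h) = 16·5.8233539308 − 5.8243953448 = 87.3492675480
Denominator 16 − 1 = 15.
Result: 5.8232845032

5.823285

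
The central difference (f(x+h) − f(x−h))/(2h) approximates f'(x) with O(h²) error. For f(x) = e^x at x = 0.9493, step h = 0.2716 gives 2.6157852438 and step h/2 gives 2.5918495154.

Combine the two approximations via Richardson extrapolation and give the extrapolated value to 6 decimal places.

The method has order 2: 2^2 = 4.
Numerator 4*A(h/2) − A(h) = 4*2.5918495154 − 2.6157852438 = 7.7516128178
Denominator 4 − 1 = 3.
Result: 2.5838709393
Shift from A(h/2): −0.0079785761.

2.583871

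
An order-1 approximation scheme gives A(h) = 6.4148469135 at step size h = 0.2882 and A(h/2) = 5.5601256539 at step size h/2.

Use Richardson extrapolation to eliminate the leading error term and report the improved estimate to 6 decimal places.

The method has order 1: 2^1 = 2.
2*5.5601256539 − 6.4148469135 = 4.7054043943
Divide by 2^1 − 1 = 1.
Extrapolated: 4.7054043943 / 1 = 4.7054043943
Shift from A(h/2): −0.8547212596.

4.705404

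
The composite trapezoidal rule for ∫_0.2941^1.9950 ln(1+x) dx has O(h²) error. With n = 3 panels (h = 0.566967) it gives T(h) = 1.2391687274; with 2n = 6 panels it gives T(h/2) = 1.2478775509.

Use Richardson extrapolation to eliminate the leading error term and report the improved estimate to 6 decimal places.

Method order is 2; weight 2^2 = 4.
A(h/2) − A(h) = 1.2478775509 − 1.2391687274 = 0.0087088235
Correction (A(h/2) − A(h))/(4 − 1) = 0.0087088235/3 = 0.0029029412
R = 1.2478775509 + 0.0029029412 = 1.2507804921

1.250780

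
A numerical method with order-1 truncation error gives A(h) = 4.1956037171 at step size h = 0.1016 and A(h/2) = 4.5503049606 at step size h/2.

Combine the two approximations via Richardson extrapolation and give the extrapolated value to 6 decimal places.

Error is O(h^1); halving h shrinks it by 2^1 = 2.
A(h/2) − A(h) = 4.5503049606 − 4.1956037171 = 0.3547012435
Correction (A(h/2) − A(h))/(2 − 1) = 0.3547012435/1 = 0.3547012435
R = A(h/2) + (A(h/2) − A(h))/1 = 4.5503049606 + 0.3547012435 = 4.9050062041
Correction |R − A(h/2)| = 3.547e-01; gap |A(h/2) − A(h)| = 3.547e-01.

4.905006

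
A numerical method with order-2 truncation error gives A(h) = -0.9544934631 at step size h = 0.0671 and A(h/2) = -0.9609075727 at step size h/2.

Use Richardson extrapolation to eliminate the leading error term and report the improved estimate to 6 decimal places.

-0.963046

With r = 2 the leading error scales as h^2, so the weight is 2^2 = 4.
Top: 4(-0.9609075727) − (-0.9544934631) = -2.8891368277
Denominator 4 − 1 = 3.
(-2.8891368277) ÷ 3 = -0.9630456092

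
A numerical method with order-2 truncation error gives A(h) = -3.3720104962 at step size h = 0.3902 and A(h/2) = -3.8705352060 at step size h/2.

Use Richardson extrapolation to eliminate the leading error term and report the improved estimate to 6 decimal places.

The method has order 2: 2^2 = 4.
A(h/2) − A(h) = -3.8705352060 − (-3.3720104962) = -0.4985247098
Divide by 2^2 − 1 = 3: (-0.4985247098)/3 = -0.1661749033
R = A(h/2) + (A(h/2) − A(h))/3 = -3.8705352060 − 0.1661749033 = -4.0367101093
Correction |R − A(h/2)| = 1.662e-01; gap |A(h/2) − A(h)| = 4.985e-01.

-4.036710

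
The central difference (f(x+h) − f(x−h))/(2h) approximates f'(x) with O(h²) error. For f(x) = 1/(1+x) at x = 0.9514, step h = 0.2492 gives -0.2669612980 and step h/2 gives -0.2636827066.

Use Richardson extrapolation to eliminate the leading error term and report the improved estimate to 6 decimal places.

r = 2: numerator weight 4, denominator 3.
4 × (-0.2636827066) = -1.0547308264; (-1.0547308264) − (-0.2669612980) = -0.7877695284
Divide by 2^2 − 1 = 3.
Result: -0.2625898428

-0.262590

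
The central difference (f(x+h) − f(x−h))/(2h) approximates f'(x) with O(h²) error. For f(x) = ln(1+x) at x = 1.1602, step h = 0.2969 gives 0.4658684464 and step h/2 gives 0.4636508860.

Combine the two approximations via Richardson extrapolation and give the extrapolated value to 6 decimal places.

0.462912

Order 2 gives 2^r = 4 and 2^r − 1 = 3.
4*0.4636508860 = 1.8546035440; 1.8546035440 − 0.4658684464 = 1.3887350976
R = 1.3887350976/3 = 0.4629116992
Shift from A(h/2): −0.0007391868.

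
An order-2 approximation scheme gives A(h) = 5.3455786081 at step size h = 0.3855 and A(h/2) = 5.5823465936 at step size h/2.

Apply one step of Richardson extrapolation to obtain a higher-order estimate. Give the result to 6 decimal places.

Order 2 gives 2^r = 4 and 2^r − 1 = 3.
4 × 5.5823465936 − 5.3455786081 = 16.9838077663
Extrapolated: 16.9838077663 / 3 = 5.6612692554
Correction |R − A(h/2)| = 7.892e-02; gap |A(h/2) − A(h)| = 2.368e-01.

5.661269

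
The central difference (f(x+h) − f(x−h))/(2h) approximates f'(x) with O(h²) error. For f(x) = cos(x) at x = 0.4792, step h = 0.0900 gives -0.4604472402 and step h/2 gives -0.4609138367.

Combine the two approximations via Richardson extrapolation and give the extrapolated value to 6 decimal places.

The method has order 2: 2^2 = 4.
4·(-0.4609138367) = -1.8436553468; (-1.8436553468) − (-0.4604472402) = -1.3832081066
(-1.3832081066) ÷ 3 = -0.4610693689
Gap between inputs: 4.666e-04; correction applied: −0.0001555322.

-0.461069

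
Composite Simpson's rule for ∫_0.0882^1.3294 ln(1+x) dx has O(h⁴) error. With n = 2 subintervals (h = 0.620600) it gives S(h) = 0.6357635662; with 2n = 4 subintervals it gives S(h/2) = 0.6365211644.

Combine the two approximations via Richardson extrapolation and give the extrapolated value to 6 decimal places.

r = 4, so 2^r = 16.
2^4 × A(h/2) = 10.1843386304; minus A(h) gives 9.5485750642.
9.5485750642 ÷ 15 = 0.6365716709

0.636572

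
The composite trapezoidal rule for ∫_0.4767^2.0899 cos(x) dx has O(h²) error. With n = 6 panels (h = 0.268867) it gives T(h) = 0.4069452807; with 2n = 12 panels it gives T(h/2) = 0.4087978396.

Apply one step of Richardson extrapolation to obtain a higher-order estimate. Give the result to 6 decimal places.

0.409415

Error is O(h^2); halving h shrinks it by 2^2 = 4.
4·0.4087978396 − 0.4069452807 = 1.2282460777
Denominator 4 − 1 = 3.
Result: 0.4094153592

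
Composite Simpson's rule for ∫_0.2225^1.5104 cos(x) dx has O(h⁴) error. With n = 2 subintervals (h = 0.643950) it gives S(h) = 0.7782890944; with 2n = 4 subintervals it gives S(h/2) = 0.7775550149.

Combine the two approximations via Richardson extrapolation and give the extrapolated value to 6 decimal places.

The method has order 4: 2^4 = 16.
Weighted: 12.4408802384 − 0.7782890944 = 11.6625911440
Extrapolated: 11.6625911440 / 15 = 0.7775060763
Gap between inputs: 7.341e-04; correction applied: −0.0000489386.

0.777506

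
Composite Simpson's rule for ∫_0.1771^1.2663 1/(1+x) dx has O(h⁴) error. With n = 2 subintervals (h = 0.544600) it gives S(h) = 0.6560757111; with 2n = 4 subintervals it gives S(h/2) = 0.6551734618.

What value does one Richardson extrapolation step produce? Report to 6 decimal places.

r = 4, so 2^r = 16.
16×0.6551734618 = 10.4827753888; subtract 0.6560757111 → 9.8266996777
9.8266996777 ÷ 15 = 0.6551133118

0.655113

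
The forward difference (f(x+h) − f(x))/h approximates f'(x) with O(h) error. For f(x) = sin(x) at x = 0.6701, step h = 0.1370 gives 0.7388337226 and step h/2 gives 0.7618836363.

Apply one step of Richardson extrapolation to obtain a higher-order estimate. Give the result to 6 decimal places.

0.784934

r = 1: numerator weight 2, denominator 1.
A(h/2) − A(h) = 0.7618836363 − 0.7388337226 = 0.0230499137
Correction (A(h/2) − A(h))/(2 − 1) = 0.0230499137/1 = 0.0230499137
R = 0.7618836363 + 0.0230499137 = 0.7849335500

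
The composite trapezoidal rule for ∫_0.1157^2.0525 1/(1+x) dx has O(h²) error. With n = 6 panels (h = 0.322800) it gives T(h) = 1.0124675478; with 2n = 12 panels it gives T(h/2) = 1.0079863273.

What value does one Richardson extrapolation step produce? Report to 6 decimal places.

With r = 2 the leading error scales as h^2, so the weight is 2^2 = 4.
Numerator 4·A(h/2) − A(h) = 4·1.0079863273 − 1.0124675478 = 3.0194777614
Divide by 2^2 − 1 = 3.
3.0194777614 ÷ 3 = 1.0064925871
Correction |R − A(h/2)| = 1.494e-03; gap |A(h/2) − A(h)| = 4.481e-03.

1.006493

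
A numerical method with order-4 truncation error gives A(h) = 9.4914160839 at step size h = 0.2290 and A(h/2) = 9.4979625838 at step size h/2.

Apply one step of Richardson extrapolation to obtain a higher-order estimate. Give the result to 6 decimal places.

Method order is 4; weight 2^4 = 16.
Difference of the inputs: 9.4979625838 − 9.4914160839 = 0.0065464999
Divide by 2^4 − 1 = 15: 0.0065464999/15 = 0.0004364333
R = A(h/2) + (A(h/2) − A(h))/15 = 9.4979625838 + 0.0004364333 = 9.4983990171
Shift from A(h/2): +0.0004364333.

9.498399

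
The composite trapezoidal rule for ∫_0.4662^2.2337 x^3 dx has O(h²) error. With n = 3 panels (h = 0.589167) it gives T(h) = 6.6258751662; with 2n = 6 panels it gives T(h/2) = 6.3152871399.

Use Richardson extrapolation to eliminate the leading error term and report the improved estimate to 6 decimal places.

r = 2, so 2^r = 4.
Numerator 4×A(h/2) − A(h) = 4×6.3152871399 − 6.6258751662 = 18.6352733934
(4×6.3152871399 − 6.6258751662)/(4 − 1) = 6.2117577978

6.211758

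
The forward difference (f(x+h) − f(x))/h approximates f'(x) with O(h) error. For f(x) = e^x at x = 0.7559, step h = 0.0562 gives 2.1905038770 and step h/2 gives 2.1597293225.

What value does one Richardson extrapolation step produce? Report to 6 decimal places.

With r = 1 the leading error scales as h^1, so the weight is 2^1 = 2.
Difference of the inputs: 2.1597293225 − 2.1905038770 = -0.0307745545
Correction (A(h/2) − A(h))/(2 − 1) = (-0.0307745545)/1 = -0.0307745545
R = A(h/2) + (A(h/2) − A(h))/1 = 2.1597293225 − 0.0307745545 = 2.1289547680
Gap between inputs: 3.077e-02; correction applied: −0.0307745545.

2.128955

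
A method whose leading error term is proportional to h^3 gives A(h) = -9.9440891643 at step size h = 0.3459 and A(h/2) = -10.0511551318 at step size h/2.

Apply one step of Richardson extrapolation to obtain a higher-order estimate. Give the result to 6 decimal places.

-10.066450

Order 3 gives 2^r = 8 and 2^r − 1 = 7.
A(h/2) − A(h) = -10.0511551318 − (-9.9440891643) = -0.1070659675
Correction (A(h/2) − A(h))/(8 − 1) = (-0.1070659675)/7 = -0.0152951382
R = -10.0511551318 − 0.0152951382 = -10.0664502700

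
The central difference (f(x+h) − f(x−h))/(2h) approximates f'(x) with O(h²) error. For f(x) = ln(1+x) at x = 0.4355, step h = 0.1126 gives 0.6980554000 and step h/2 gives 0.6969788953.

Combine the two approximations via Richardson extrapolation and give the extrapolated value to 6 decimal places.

0.696620

Order 2 gives 2^r = 4 and 2^r − 1 = 3.
4·0.6969788953 = 2.7879155812; 2.7879155812 − 0.6980554000 = 2.0898601812
R = 2.0898601812/3 = 0.6966200604
Correction |R − A(h/2)| = 3.588e-04; gap |A(h/2) − A(h)| = 1.077e-03.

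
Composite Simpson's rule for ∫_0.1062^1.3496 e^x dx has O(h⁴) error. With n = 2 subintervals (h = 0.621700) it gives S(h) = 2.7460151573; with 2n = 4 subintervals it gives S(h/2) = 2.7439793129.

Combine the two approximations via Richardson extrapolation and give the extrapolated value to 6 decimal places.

2.743844

Method order is 4; weight 2^4 = 16.
16 × 2.7439793129 = 43.9036690064; subtract 2.7460151573 → 41.1576538491
Denominator 16 − 1 = 15.
Extrapolated: 41.1576538491 / 15 = 2.7438435899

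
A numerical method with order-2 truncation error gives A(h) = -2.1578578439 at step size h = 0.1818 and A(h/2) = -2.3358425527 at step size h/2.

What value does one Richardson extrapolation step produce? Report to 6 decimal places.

r = 2, so 2^r = 4.
Top: 4(-2.3358425527) − (-2.1578578439) = -7.1855123669
R = (-7.1855123669)/3 = -2.3951707890

-2.395171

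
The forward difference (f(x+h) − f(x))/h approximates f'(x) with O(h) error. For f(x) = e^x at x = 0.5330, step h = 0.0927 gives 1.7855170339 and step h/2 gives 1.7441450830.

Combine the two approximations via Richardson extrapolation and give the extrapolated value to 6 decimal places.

Order 1 gives 2^r = 2 and 2^r − 1 = 1.
Weighted: 3.4882901660 − 1.7855170339 = 1.7027731321
Denominator 2 − 1 = 1.
So the Richardson estimate is 1.7027731321.

1.702773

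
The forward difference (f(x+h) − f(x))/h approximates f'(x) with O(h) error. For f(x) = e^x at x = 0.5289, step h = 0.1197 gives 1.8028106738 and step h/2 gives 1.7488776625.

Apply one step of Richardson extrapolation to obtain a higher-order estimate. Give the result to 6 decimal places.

Leading term ∝ h^1; use weight 2 = 2^1.
Difference of the inputs: 1.7488776625 − 1.8028106738 = -0.0539330113
Divide by 2^1 − 1 = 1: (-0.0539330113)/1 = -0.0539330113
R = A(h/2) + (A(h/2) − A(h))/1 = 1.7488776625 − 0.0539330113 = 1.6949446512
Correction |R − A(h/2)| = 5.393e-02; gap |A(h/2) − A(h)| = 5.393e-02.

1.694945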